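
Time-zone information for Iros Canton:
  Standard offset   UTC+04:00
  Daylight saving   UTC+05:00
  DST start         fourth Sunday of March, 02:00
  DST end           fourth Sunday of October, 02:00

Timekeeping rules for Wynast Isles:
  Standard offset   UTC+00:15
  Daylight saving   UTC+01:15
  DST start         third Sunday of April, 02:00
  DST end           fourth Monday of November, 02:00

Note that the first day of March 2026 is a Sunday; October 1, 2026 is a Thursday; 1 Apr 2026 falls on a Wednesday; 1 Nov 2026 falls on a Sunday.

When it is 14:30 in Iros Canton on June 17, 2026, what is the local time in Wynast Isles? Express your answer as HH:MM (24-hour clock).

10:45

1 March 2026 is a Sunday, so the first Sunday is March 1 and the fourth is March 22.
1 October 2026 is a Thursday, so the first Sunday is October 4 and the fourth is October 25.
June 17, 2026 falls between 22 March and 25 October, so daylight saving is in effect and Iros Canton is at UTC+05:00.
14:30 Iros Canton − 5h = 09:30 UTC.
1 April 2026 is a Wednesday, so the first Sunday is April 5 and the third is April 19.
1 November 2026 is a Sunday, so the first Monday is November 2 and the fourth is November 23.
At the standard offset (UTC+00:15), 09:30 UTC + 0h15m = 09:45 Wynast Isles standard time.
The standard-time date in Wynast Isles, June 17, 2026, falls between 19 April and 23 November, so daylight saving is in effect and Wynast Isles is at UTC+01:15.
09:30 UTC + 1h15m = 10:45 Wynast Isles.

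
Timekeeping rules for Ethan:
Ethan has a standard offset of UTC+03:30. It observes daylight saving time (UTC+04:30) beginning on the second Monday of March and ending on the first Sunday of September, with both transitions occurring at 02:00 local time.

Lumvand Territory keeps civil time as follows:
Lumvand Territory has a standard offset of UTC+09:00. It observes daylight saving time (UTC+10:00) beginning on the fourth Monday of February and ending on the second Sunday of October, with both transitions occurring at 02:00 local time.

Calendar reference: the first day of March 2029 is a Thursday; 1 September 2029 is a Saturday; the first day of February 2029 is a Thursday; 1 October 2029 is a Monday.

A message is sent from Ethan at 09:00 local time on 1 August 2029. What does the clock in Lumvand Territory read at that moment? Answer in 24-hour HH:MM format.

1 March 2029 is a Thursday, so the first Monday is March 5 and the second is March 12.
1 September 2029 is a Saturday, so the first Sunday is September 2.
Daylight saving runs 12 March – 2 September; 1 August 2029 is inside that window, so Ethan is at UTC+04:30.
09:00 Ethan − 4h30m = 04:30 UTC.
1 February 2029 is a Thursday, so the first Monday is February 5 and the fourth is February 26.
1 October 2029 is a Monday, so the first Sunday is October 7 and the second is October 14.
At the standard offset (UTC+09:00), 04:30 UTC + 9h = 13:30 Lumvand Territory standard time.
Daylight saving runs 26 February – 14 October; the standard-time date in Lumvand Territory, 1 August 2029, is inside that window, so Lumvand Territory is at UTC+10:00.
04:30 UTC + 10h = 14:30 Lumvand Territory.

14:30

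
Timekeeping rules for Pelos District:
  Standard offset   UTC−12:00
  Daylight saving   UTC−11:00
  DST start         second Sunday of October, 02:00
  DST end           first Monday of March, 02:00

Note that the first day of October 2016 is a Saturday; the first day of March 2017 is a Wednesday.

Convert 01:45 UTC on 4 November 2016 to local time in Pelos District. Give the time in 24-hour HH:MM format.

14:45

1 October 2016 is a Saturday, so the first Sunday is October 2 and the second is October 9.
1 March 2017 is a Wednesday, so the first Monday is March 6.
At the standard offset (UTC−12:00), 01:45 UTC − 12h = 13:45 Pelos District standard time (rolling into the previous day, 3 November 2016).
The standard-time date in Pelos District, 3 November 2016, falls between 9 October 2016 and 6 March 2017, so daylight saving is in effect and Pelos District is at UTC−11:00.
01:45 UTC − 11h = 14:45 local (rolling into the previous day, 3 November 2016).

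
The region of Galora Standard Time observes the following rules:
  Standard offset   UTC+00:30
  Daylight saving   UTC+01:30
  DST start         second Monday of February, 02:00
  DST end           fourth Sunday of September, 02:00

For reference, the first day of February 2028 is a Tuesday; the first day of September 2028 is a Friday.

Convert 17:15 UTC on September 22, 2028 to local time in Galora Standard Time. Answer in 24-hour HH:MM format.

18:45

1 February 2028 is a Tuesday, so the first Monday is February 7 and the second is February 14.
1 September 2028 is a Friday, so the first Sunday is September 3 and the fourth is September 24.
At the standard offset (UTC+00:30), 17:15 UTC + 0h30m = 17:45 Galora Standard Time standard time.
Daylight saving runs 14 February – 24 September; the standard-time date in Galora Standard Time, September 22, 2028, is inside that window, so Galora Standard Time is at UTC+01:30.
17:15 UTC + 1h30m = 18:45 local.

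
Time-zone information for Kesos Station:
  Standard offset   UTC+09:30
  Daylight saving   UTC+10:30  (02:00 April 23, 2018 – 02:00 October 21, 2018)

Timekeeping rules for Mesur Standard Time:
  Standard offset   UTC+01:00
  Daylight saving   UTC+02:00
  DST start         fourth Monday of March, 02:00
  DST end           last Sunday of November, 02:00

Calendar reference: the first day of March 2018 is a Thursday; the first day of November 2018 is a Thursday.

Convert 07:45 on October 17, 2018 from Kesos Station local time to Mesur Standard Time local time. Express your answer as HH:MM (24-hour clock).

October 17, 2018 falls between 23 April and 21 October, so daylight saving is in effect and Kesos Station is at UTC+10:30.
07:45 Kesos Station − 10h30m = 21:15 UTC (rolling into the previous day, 16 October 2018).
1 March 2018 is a Thursday, so the first Monday is March 5 and the fourth is March 26.
1 November 2018 is a Thursday, so Sundays fall on 4, 11, 18, 25; the last is November 25.
At the standard offset (UTC+01:00), 21:15 UTC + 1h = 22:15 Mesur Standard Time standard time.
The standard-time date in Mesur Standard Time, October 16, 2018, falls between 26 March and 25 November, so daylight saving is in effect and Mesur Standard Time is at UTC+02:00.
21:15 UTC + 2h = 23:15 Mesur Standard Time.

23:15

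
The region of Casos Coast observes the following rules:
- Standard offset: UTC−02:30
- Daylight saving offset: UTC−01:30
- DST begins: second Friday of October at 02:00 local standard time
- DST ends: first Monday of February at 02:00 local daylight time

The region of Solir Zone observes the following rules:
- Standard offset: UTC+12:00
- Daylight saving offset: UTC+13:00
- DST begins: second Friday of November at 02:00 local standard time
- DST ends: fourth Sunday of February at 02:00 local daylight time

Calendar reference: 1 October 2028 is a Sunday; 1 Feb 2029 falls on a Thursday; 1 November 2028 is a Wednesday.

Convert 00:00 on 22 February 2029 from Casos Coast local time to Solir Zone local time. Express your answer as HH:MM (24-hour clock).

1 October 2028 is a Sunday, so the first Friday is October 6 and the second is October 13.
1 February 2029 is a Thursday, so the first Monday is February 5.
22 February 2029 is outside the daylight-saving period (13 October 2028 – 5 February 2029), so Casos Coast is on standard time, UTC−02:30.
00:00 Casos Coast + 2h30m = 02:30 UTC.
1 November 2028 is a Wednesday, so the first Friday is November 3 and the second is November 10.
1 February 2029 is a Thursday, so the first Sunday is February 4 and the fourth is February 25.
At the standard offset (UTC+12:00), 02:30 UTC + 12h = 14:30 Solir Zone standard time.
The standard-time date in Solir Zone, 22 February 2029, lies within the daylight-saving period (10 November 2028 – 25 February 2029), so Solir Zone is on daylight time, UTC+13:00.
02:30 UTC + 13h = 15:30 Solir Zone.

15:30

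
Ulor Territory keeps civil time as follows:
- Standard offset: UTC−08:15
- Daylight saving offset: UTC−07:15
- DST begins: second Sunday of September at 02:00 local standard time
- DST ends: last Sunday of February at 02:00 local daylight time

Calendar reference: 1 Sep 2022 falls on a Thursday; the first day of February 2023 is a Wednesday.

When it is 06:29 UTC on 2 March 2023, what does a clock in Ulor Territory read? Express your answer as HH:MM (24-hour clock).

22:14

1 September 2022 is a Thursday, so the first Sunday is September 4 and the second is September 11.
1 February 2023 is a Wednesday, so Sundays fall on 5, 12, 19, 26; the last is February 26.
At the standard offset (UTC−08:15), 06:29 UTC − 8h15m = 22:14 Ulor Territory standard time (rolling into the previous day, 1 March 2023).
The standard-time date in Ulor Territory, 1 March 2023, does not fall between 11 September 2022 and 26 February 2023, so daylight saving is not in effect and Ulor Territory is at UTC−08:15.
06:29 UTC − 8h15m = 22:14 local (rolling into the previous day, 1 March 2023).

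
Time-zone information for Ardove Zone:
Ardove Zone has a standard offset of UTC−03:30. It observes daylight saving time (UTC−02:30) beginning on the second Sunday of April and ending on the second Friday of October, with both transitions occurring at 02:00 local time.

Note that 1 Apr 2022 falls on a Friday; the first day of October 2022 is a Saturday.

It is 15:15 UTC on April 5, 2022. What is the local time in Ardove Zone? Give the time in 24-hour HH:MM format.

11:45

1 April 2022 is a Friday, so the first Sunday is April 3 and the second is April 10.
1 October 2022 is a Saturday, so the first Friday is October 7 and the second is October 14.
At the standard offset (UTC−03:30), 15:15 UTC − 3h30m = 11:45 Ardove Zone standard time.
The standard-time date in Ardove Zone, April 5, 2022, does not fall between 10 April and 14 October, so daylight saving is not in effect and Ardove Zone is at UTC−03:30.
15:15 UTC − 3h30m = 11:45 local.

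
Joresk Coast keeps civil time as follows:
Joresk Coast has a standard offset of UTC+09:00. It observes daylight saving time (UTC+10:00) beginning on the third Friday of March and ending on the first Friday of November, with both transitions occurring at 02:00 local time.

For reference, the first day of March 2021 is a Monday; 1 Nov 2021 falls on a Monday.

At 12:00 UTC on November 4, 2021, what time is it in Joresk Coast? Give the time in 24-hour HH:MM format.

1 March 2021 is a Monday, so the first Friday is March 5 and the third is March 19.
1 November 2021 is a Monday, so the first Friday is November 5.
At the standard offset (UTC+09:00), 12:00 UTC + 9h = 21:00 Joresk Coast standard time.
The standard-time date in Joresk Coast, November 4, 2021, lies within the daylight-saving period (19 March – 5 November), so Joresk Coast is on daylight time, UTC+10:00.
12:00 UTC + 10h = 22:00 local.

22:00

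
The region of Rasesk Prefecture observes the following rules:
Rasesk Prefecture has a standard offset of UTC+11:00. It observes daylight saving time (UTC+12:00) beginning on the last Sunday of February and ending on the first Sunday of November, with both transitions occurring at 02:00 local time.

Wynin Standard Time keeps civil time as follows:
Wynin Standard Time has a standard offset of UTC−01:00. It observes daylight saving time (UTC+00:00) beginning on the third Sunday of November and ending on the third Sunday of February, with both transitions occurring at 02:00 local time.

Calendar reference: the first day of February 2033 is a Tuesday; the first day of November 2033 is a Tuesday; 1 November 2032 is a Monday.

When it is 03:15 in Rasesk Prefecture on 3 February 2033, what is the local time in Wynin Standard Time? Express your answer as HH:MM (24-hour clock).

16:15

1 February 2033 is a Tuesday, so Sundays fall on 6, 13, 20, 27; the last is February 27.
1 November 2033 is a Tuesday, so the first Sunday is November 6.
3 February 2033 is outside the daylight-saving period (27 February – 6 November), so Rasesk Prefecture is on standard time, UTC+11:00.
03:15 Rasesk Prefecture − 11h = 16:15 UTC (rolling into the previous day, 2 February 2033).
1 November 2032 is a Monday, so the first Sunday is November 7 and the third is November 21.
1 February 2033 is a Tuesday, so the first Sunday is February 6 and the third is February 20.
At the standard offset (UTC−01:00), 16:15 UTC − 1h = 15:15 Wynin Standard Time standard time.
The standard-time date in Wynin Standard Time, 2 February 2033, falls between 21 November 2032 and 20 February 2033, so daylight saving is in effect and Wynin Standard Time is at UTC+00:00.
16:15 UTC + 0h = 16:15 Wynin Standard Time.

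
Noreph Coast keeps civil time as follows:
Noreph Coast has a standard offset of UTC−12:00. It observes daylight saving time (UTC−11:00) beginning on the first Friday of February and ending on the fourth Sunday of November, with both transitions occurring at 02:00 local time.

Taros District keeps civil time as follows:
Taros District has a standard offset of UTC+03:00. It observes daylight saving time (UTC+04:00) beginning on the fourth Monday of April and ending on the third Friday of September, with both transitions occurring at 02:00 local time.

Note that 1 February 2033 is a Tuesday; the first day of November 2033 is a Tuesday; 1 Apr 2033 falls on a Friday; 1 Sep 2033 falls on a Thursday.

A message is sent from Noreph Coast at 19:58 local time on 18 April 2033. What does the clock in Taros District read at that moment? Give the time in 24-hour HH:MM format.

1 February 2033 is a Tuesday, so the first Friday is February 4.
1 November 2033 is a Tuesday, so the first Sunday is November 6 and the fourth is November 27.
18 April 2033 lies within the daylight-saving period (4 February – 27 November), so Noreph Coast is on daylight time, UTC−11:00.
19:58 Noreph Coast + 11h = 06:58 UTC (rolling into the next day, 19 April 2033).
1 April 2033 is a Friday, so the first Monday is April 4 and the fourth is April 25.
1 September 2033 is a Thursday, so the first Friday is September 2 and the third is September 16.
At the standard offset (UTC+03:00), 06:58 UTC + 3h = 09:58 Taros District standard time.
The standard-time date in Taros District, 19 April 2033, is outside the daylight-saving period (25 April – 16 September), so Taros District is on standard time, UTC+03:00.
06:58 UTC + 3h = 09:58 Taros District.

09:58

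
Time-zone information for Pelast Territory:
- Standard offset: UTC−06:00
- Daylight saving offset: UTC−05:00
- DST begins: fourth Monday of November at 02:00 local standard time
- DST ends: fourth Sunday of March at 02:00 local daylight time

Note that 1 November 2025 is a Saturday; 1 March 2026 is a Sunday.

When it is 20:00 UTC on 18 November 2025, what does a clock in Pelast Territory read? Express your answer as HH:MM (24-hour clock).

1 November 2025 is a Saturday, so the first Monday is November 3 and the fourth is November 24.
1 March 2026 is a Sunday, so the first Sunday is March 1 and the fourth is March 22.
At the standard offset (UTC−06:00), 20:00 UTC − 6h = 14:00 Pelast Territory standard time.
Daylight saving runs 24 November 2025 – 22 March 2026; the standard-time date in Pelast Territory, 18 November 2025, is outside that window, so Pelast Territory is on standard time at UTC−06:00.
20:00 UTC − 6h = 14:00 local.

14:00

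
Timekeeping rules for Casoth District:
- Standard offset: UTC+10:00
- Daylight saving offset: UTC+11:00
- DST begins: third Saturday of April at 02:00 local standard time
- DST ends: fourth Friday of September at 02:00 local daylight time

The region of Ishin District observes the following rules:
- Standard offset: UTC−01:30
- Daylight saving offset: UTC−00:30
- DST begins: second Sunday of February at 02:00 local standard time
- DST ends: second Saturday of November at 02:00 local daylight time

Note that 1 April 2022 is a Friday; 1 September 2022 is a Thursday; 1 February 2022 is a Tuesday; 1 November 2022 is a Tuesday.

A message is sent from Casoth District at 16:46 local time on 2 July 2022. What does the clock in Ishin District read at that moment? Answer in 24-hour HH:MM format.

05:16

1 April 2022 is a Friday, so the first Saturday is April 2 and the third is April 16.
1 September 2022 is a Thursday, so the first Friday is September 2 and the fourth is September 23.
Daylight saving runs 16 April – 23 September; 2 July 2022 is inside that window, so Casoth District is at UTC+11:00.
16:46 Casoth District − 11h = 05:46 UTC.
1 February 2022 is a Tuesday, so the first Sunday is February 6 and the second is February 13.
1 November 2022 is a Tuesday, so the first Saturday is November 5 and the second is November 12.
At the standard offset (UTC−01:30), 05:46 UTC − 1h30m = 04:16 Ishin District standard time.
The standard-time date in Ishin District, 2 July 2022, falls between 13 February and 12 November, so daylight saving is in effect and Ishin District is at UTC−00:30.
05:46 UTC − 0h30m = 05:16 Ishin District.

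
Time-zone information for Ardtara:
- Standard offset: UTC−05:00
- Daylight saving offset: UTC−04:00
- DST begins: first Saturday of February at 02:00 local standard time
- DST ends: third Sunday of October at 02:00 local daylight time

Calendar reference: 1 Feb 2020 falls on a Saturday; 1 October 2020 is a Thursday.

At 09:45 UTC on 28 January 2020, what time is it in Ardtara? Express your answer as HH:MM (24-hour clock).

04:45

1 February 2020 is a Saturday, so the first Saturday is February 1.
1 October 2020 is a Thursday, so the first Sunday is October 4 and the third is October 18.
At the standard offset (UTC−05:00), 09:45 UTC − 5h = 04:45 Ardtara standard time.
Daylight saving runs 1 February – 18 October; the standard-time date in Ardtara, 28 January 2020, is outside that window, so Ardtara is on standard time at UTC−05:00.
09:45 UTC − 5h = 04:45 local.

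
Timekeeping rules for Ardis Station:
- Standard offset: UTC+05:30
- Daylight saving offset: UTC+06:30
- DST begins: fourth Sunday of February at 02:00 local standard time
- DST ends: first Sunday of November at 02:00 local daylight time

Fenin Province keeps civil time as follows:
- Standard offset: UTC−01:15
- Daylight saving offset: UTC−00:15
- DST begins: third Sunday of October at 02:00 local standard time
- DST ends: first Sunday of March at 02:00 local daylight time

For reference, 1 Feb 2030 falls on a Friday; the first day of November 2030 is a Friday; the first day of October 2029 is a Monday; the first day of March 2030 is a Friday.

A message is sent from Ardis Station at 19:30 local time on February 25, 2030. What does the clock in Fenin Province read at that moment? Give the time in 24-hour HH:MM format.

1 February 2030 is a Friday, so the first Sunday is February 3 and the fourth is February 24.
1 November 2030 is a Friday, so the first Sunday is November 3.
February 25, 2030 lies within the daylight-saving period (24 February – 3 November), so Ardis Station is on daylight time, UTC+06:30.
19:30 Ardis Station − 6h30m = 13:00 UTC.
1 October 2029 is a Monday, so the first Sunday is October 7 and the third is October 21.
1 March 2030 is a Friday, so the first Sunday is March 3.
At the standard offset (UTC−01:15), 13:00 UTC − 1h15m = 11:45 Fenin Province standard time.
Daylight saving runs 21 October 2029 – 3 March 2030; the standard-time date in Fenin Province, February 25, 2030, is inside that window, so Fenin Province is at UTC−00:15.
13:00 UTC − 0h15m = 12:45 Fenin Province.

12:45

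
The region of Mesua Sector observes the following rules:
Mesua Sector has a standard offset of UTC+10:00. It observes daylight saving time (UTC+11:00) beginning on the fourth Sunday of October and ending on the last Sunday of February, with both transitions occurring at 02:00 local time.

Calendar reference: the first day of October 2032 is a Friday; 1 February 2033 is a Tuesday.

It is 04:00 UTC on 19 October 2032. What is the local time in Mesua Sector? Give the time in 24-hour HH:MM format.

1 October 2032 is a Friday, so the first Sunday is October 3 and the fourth is October 24.
1 February 2033 is a Tuesday, so Sundays fall on 6, 13, 20, 27; the last is February 27.
At the standard offset (UTC+10:00), 04:00 UTC + 10h = 14:00 Mesua Sector standard time.
Daylight saving runs 24 October 2032 – 27 February 2033; the standard-time date in Mesua Sector, 19 October 2032, is outside that window, so Mesua Sector is on standard time at UTC+10:00.
04:00 UTC + 10h = 14:00 local.

14:00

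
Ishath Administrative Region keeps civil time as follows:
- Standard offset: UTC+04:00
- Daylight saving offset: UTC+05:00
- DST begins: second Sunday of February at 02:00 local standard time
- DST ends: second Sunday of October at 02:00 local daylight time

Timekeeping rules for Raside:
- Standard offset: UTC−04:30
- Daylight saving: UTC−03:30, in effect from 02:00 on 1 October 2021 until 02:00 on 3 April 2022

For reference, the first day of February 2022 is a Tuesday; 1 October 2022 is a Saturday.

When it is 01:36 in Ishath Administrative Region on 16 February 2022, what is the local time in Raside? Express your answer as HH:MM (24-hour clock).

1 February 2022 is a Tuesday, so the first Sunday is February 6 and the second is February 13.
1 October 2022 is a Saturday, so the first Sunday is October 2 and the second is October 9.
Daylight saving runs 13 February – 9 October; 16 February 2022 is inside that window, so Ishath Administrative Region is at UTC+05:00.
01:36 Ishath Administrative Region − 5h = 20:36 UTC (rolling into the previous day, 15 February 2022).
At the standard offset (UTC−04:30), 20:36 UTC − 4h30m = 16:06 Raside standard time.
The standard-time date in Raside, 15 February 2022, lies within the daylight-saving period (1 October 2021 – 3 April 2022), so Raside is on daylight time, UTC−03:30.
20:36 UTC − 3h30m = 17:06 Raside.

17:06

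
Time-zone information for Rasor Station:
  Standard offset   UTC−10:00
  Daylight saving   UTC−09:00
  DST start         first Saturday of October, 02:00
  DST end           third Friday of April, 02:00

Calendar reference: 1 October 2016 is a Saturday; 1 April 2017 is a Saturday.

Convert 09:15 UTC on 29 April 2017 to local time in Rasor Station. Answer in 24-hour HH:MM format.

23:15

1 October 2016 is a Saturday, so the first Saturday is October 1.
1 April 2017 is a Saturday, so the first Friday is April 7 and the third is April 21.
At the standard offset (UTC−10:00), 09:15 UTC − 10h = 23:15 Rasor Station standard time (rolling into the previous day, 28 April 2017).
The standard-time date in Rasor Station, 28 April 2017, is outside the daylight-saving period (1 October 2016 – 21 April 2017), so Rasor Station is on standard time, UTC−10:00.
09:15 UTC − 10h = 23:15 local (rolling into the previous day, 28 April 2017).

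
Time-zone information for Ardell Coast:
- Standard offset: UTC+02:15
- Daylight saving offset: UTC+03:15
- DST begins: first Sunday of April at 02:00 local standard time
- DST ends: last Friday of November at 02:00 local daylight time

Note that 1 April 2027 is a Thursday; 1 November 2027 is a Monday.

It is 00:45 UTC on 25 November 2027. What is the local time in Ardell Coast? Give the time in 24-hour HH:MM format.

04:00

1 April 2027 is a Thursday, so the first Sunday is April 4.
1 November 2027 is a Monday, so Fridays fall on 5, 12, 19, 26; the last is November 26.
At the standard offset (UTC+02:15), 00:45 UTC + 2h15m = 03:00 Ardell Coast standard time.
The standard-time date in Ardell Coast, 25 November 2027, lies within the daylight-saving period (4 April – 26 November), so Ardell Coast is on daylight time, UTC+03:15.
00:45 UTC + 3h15m = 04:00 local.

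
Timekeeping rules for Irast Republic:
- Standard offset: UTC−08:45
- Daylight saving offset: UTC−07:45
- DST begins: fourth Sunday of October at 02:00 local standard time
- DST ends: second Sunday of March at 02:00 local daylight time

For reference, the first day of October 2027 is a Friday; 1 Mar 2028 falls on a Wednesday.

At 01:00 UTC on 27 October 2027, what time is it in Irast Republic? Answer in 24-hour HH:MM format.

1 October 2027 is a Friday, so the first Sunday is October 3 and the fourth is October 24.
1 March 2028 is a Wednesday, so the first Sunday is March 5 and the second is March 12.
At the standard offset (UTC−08:45), 01:00 UTC − 8h45m = 16:15 Irast Republic standard time (rolling into the previous day, 26 October 2027).
Daylight saving runs 24 October 2027 – 12 March 2028; the standard-time date in Irast Republic, 26 October 2027, is inside that window, so Irast Republic is at UTC−07:45.
01:00 UTC − 7h45m = 17:15 local (rolling into the previous day, 26 October 2027).

17:15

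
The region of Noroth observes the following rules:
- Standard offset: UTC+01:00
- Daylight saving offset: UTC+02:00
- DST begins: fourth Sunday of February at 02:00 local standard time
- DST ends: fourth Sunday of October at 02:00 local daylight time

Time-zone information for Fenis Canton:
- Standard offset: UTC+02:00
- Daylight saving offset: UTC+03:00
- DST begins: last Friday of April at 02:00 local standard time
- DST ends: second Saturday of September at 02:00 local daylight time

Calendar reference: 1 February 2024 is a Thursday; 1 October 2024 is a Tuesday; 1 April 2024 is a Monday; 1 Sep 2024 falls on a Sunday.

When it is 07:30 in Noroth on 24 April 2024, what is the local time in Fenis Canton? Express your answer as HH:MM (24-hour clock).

1 February 2024 is a Thursday, so the first Sunday is February 4 and the fourth is February 25.
1 October 2024 is a Tuesday, so the first Sunday is October 6 and the fourth is October 27.
Daylight saving runs 25 February – 27 October; 24 April 2024 is inside that window, so Noroth is at UTC+02:00.
07:30 Noroth − 2h = 05:30 UTC.
1 April 2024 is a Monday, so Fridays fall on 5, 12, 19, 26; the last is April 26.
1 September 2024 is a Sunday, so the first Saturday is September 7 and the second is September 14.
At the standard offset (UTC+02:00), 05:30 UTC + 2h = 07:30 Fenis Canton standard time.
Daylight saving runs 26 April – 14 September; the standard-time date in Fenis Canton, 24 April 2024, is outside that window, so Fenis Canton is on standard time at UTC+02:00.
05:30 UTC + 2h = 07:30 Fenis Canton.

07:30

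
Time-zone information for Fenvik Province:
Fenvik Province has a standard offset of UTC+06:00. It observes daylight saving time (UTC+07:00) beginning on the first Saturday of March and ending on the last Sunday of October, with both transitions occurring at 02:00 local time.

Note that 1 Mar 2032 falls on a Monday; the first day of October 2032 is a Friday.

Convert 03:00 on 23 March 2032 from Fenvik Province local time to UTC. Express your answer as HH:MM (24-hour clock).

20:00

1 March 2032 is a Monday, so the first Saturday is March 6.
1 October 2032 is a Friday, so Sundays fall on 3, 10, 17, 24, 31; the last is October 31.
Daylight saving runs 6 March – 31 October; 23 March 2032 is inside that window, so Fenvik Province is at UTC+07:00.
03:00 local − 7h = 20:00 UTC (rolling into the previous day, 22 March 2032).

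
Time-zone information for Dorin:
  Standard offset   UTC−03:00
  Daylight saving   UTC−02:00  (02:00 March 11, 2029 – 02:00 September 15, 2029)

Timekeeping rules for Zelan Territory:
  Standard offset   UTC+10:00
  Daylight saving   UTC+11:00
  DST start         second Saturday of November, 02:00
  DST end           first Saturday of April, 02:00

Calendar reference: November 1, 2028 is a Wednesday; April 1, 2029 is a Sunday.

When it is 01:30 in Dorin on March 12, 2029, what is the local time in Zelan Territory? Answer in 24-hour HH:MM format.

14:30

Daylight saving runs 11 March – 15 September; March 12, 2029 is inside that window, so Dorin is at UTC−02:00.
01:30 Dorin + 2h = 03:30 UTC.
1 November 2028 is a Wednesday, so the first Saturday is November 4 and the second is November 11.
1 April 2029 is a Sunday, so the first Saturday is April 7.
At the standard offset (UTC+10:00), 03:30 UTC + 10h = 13:30 Zelan Territory standard time.
Daylight saving runs 11 November 2028 – 7 April 2029; the standard-time date in Zelan Territory, March 12, 2029, is inside that window, so Zelan Territory is at UTC+11:00.
03:30 UTC + 11h = 14:30 Zelan Territory.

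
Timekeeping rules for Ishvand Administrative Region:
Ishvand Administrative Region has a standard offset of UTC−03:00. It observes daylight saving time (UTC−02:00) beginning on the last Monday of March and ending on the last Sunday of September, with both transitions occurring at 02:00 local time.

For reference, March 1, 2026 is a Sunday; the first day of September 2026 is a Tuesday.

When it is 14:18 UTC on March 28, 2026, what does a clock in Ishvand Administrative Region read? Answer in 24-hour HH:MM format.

11:18

1 March 2026 is a Sunday, so Mondays fall on 2, 9, 16, 23, 30; the last is March 30.
1 September 2026 is a Tuesday, so Sundays fall on 6, 13, 20, 27; the last is September 27.
At the standard offset (UTC−03:00), 14:18 UTC − 3h = 11:18 Ishvand Administrative Region standard time.
The standard-time date in Ishvand Administrative Region, March 28, 2026, does not fall between 30 March and 27 September, so daylight saving is not in effect and Ishvand Administrative Region is at UTC−03:00.
14:18 UTC − 3h = 11:18 local.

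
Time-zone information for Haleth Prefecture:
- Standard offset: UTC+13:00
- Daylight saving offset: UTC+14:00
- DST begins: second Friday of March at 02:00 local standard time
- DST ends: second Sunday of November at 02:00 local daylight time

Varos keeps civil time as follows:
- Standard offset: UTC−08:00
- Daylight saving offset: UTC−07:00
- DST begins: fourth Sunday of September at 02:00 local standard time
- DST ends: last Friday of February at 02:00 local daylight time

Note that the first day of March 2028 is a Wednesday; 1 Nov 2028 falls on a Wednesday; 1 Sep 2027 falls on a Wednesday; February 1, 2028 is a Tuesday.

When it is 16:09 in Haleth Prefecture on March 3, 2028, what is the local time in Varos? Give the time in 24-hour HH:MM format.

19:09

1 March 2028 is a Wednesday, so the first Friday is March 3 and the second is March 10.
1 November 2028 is a Wednesday, so the first Sunday is November 5 and the second is November 12.
March 3, 2028 does not fall between 10 March and 12 November, so daylight saving is not in effect and Haleth Prefecture is at UTC+13:00.
16:09 Haleth Prefecture − 13h = 03:09 UTC.
1 September 2027 is a Wednesday, so the first Sunday is September 5 and the fourth is September 26.
1 February 2028 is a Tuesday, so Fridays fall on 4, 11, 18, 25; the last is February 25.
At the standard offset (UTC−08:00), 03:09 UTC − 8h = 19:09 Varos standard time (rolling into the previous day, 2 March 2028).
The standard-time date in Varos, March 2, 2028, does not fall between 26 September 2027 and 25 February 2028, so daylight saving is not in effect and Varos is at UTC−08:00.
03:09 UTC − 8h = 19:09 Varos (rolling into the previous day, 2 March 2028).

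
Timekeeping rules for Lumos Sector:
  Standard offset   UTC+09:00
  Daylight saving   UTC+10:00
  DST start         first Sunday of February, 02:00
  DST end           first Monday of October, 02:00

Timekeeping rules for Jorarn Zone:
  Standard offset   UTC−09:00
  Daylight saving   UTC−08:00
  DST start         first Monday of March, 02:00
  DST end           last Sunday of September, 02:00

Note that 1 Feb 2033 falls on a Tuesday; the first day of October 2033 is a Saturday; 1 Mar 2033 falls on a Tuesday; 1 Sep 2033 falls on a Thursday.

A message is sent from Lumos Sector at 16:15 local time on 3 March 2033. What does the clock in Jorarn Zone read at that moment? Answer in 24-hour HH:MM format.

1 February 2033 is a Tuesday, so the first Sunday is February 6.
1 October 2033 is a Saturday, so the first Monday is October 3.
Daylight saving runs 6 February – 3 October; 3 March 2033 is inside that window, so Lumos Sector is at UTC+10:00.
16:15 Lumos Sector − 10h = 06:15 UTC.
1 March 2033 is a Tuesday, so the first Monday is March 7.
1 September 2033 is a Thursday, so Sundays fall on 4, 11, 18, 25; the last is September 25.
At the standard offset (UTC−09:00), 06:15 UTC − 9h = 21:15 Jorarn Zone standard time (rolling into the previous day, 2 March 2033).
Daylight saving runs 7 March – 25 September; the standard-time date in Jorarn Zone, 2 March 2033, is outside that window, so Jorarn Zone is on standard time at UTC−09:00.
06:15 UTC − 9h = 21:15 Jorarn Zone (rolling into the previous day, 2 March 2033).

21:15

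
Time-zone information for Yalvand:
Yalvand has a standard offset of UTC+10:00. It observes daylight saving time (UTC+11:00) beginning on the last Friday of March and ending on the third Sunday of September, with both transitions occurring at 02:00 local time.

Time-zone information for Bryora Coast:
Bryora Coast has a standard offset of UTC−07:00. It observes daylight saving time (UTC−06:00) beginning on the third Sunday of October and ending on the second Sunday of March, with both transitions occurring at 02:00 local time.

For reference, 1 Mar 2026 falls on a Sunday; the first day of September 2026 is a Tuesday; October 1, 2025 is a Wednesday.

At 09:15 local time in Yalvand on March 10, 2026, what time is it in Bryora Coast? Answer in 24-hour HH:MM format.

1 March 2026 is a Sunday, so Fridays fall on 6, 13, 20, 27; the last is March 27.
1 September 2026 is a Tuesday, so the first Sunday is September 6 and the third is September 20.
March 10, 2026 does not fall between 27 March and 20 September, so daylight saving is not in effect and Yalvand is at UTC+10:00.
09:15 Yalvand − 10h = 23:15 UTC (rolling into the previous day, 9 March 2026).
1 October 2025 is a Wednesday, so the first Sunday is October 5 and the third is October 19.
1 March 2026 is a Sunday, so the first Sunday is March 1 and the second is March 8.
At the standard offset (UTC−07:00), 23:15 UTC − 7h = 16:15 Bryora Coast standard time.
Daylight saving runs 19 October 2025 – 8 March 2026; the standard-time date in Bryora Coast, March 9, 2026, is outside that window, so Bryora Coast is on standard time at UTC−07:00.
23:15 UTC − 7h = 16:15 Bryora Coast.

16:15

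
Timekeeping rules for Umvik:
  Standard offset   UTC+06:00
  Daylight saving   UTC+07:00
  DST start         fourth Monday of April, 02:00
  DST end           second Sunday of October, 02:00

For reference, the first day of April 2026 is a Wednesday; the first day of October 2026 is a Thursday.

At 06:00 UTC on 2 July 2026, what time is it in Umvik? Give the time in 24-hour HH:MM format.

13:00

1 April 2026 is a Wednesday, so the first Monday is April 6 and the fourth is April 27.
1 October 2026 is a Thursday, so the first Sunday is October 4 and the second is October 11.
At the standard offset (UTC+06:00), 06:00 UTC + 6h = 12:00 Umvik standard time.
The standard-time date in Umvik, 2 July 2026, falls between 27 April and 11 October, so daylight saving is in effect and Umvik is at UTC+07:00.
06:00 UTC + 7h = 13:00 local.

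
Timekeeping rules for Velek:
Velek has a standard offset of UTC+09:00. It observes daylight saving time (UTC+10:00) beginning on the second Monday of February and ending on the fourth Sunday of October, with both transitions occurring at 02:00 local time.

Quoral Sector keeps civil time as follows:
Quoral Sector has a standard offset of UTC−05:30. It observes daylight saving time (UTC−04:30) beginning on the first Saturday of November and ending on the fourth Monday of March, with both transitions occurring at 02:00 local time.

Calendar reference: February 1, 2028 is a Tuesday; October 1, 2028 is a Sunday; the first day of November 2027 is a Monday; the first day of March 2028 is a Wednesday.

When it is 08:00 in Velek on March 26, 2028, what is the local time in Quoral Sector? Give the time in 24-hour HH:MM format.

17:30

1 February 2028 is a Tuesday, so the first Monday is February 7 and the second is February 14.
1 October 2028 is a Sunday, so the first Sunday is October 1 and the fourth is October 22.
March 26, 2028 falls between 14 February and 22 October, so daylight saving is in effect and Velek is at UTC+10:00.
08:00 Velek − 10h = 22:00 UTC (rolling into the previous day, 25 March 2028).
1 November 2027 is a Monday, so the first Saturday is November 6.
1 March 2028 is a Wednesday, so the first Monday is March 6 and the fourth is March 27.
At the standard offset (UTC−05:30), 22:00 UTC − 5h30m = 16:30 Quoral Sector standard time.
Daylight saving runs 6 November 2027 – 27 March 2028; the standard-time date in Quoral Sector, March 25, 2028, is inside that window, so Quoral Sector is at UTC−04:30.
22:00 UTC − 4h30m = 17:30 Quoral Sector.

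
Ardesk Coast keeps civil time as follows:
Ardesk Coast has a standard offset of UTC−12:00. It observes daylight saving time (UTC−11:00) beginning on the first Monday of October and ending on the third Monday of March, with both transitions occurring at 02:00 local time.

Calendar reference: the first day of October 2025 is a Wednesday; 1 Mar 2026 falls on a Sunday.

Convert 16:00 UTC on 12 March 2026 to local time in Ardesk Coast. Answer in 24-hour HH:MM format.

05:00

1 October 2025 is a Wednesday, so the first Monday is October 6.
1 March 2026 is a Sunday, so the first Monday is March 2 and the third is March 16.
At the standard offset (UTC−12:00), 16:00 UTC − 12h = 04:00 Ardesk Coast standard time.
The standard-time date in Ardesk Coast, 12 March 2026, lies within the daylight-saving period (6 October 2025 – 16 March 2026), so Ardesk Coast is on daylight time, UTC−11:00.
16:00 UTC − 11h = 05:00 local.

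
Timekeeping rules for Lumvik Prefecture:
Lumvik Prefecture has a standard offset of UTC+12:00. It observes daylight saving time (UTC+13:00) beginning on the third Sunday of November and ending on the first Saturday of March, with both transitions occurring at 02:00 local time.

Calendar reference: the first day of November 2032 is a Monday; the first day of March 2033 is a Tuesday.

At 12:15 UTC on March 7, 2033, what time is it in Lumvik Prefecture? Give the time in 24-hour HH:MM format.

1 November 2032 is a Monday, so the first Sunday is November 7 and the third is November 21.
1 March 2033 is a Tuesday, so the first Saturday is March 5.
At the standard offset (UTC+12:00), 12:15 UTC + 12h = 00:15 Lumvik Prefecture standard time (rolling into the next day, 8 March 2033).
The standard-time date in Lumvik Prefecture, March 8, 2033, does not fall between 21 November 2032 and 5 March 2033, so daylight saving is not in effect and Lumvik Prefecture is at UTC+12:00.
12:15 UTC + 12h = 00:15 local (rolling into the next day, 8 March 2033).

00:15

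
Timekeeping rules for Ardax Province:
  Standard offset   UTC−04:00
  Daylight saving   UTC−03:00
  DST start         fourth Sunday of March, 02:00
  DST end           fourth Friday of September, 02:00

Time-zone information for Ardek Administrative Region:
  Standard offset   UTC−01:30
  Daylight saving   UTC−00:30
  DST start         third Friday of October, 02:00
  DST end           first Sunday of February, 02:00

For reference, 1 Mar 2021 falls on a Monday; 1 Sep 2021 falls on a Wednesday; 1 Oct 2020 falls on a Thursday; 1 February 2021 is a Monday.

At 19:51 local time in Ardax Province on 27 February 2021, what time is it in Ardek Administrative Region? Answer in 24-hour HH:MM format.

22:21

1 March 2021 is a Monday, so the first Sunday is March 7 and the fourth is March 28.
1 September 2021 is a Wednesday, so the first Friday is September 3 and the fourth is September 24.
27 February 2021 does not fall between 28 March and 24 September, so daylight saving is not in effect and Ardax Province is at UTC−04:00.
19:51 Ardax Province + 4h = 23:51 UTC.
1 October 2020 is a Thursday, so the first Friday is October 2 and the third is October 16.
1 February 2021 is a Monday, so the first Sunday is February 7.
At the standard offset (UTC−01:30), 23:51 UTC − 1h30m = 22:21 Ardek Administrative Region standard time.
The standard-time date in Ardek Administrative Region, 27 February 2021, does not fall between 16 October 2020 and 7 February 2021, so daylight saving is not in effect and Ardek Administrative Region is at UTC−01:30.
23:51 UTC − 1h30m = 22:21 Ardek Administrative Region.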